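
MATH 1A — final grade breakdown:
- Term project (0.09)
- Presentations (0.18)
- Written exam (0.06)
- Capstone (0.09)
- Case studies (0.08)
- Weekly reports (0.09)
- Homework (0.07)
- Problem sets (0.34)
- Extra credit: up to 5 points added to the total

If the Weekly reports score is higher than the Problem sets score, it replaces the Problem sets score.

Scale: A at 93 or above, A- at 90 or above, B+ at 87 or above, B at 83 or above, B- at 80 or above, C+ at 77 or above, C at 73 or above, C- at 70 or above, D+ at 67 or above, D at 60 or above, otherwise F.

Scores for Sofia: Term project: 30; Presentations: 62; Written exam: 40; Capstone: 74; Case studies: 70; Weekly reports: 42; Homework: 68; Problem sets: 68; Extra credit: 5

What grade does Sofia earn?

D

Weekly reports (42) ≤ Problem sets (68), so Problem sets stays at 68.
Weighted total:
  Term project 30 × 0.09 = 2.7
  Presentations 62 × 0.18 = 11.16
  Written exam 40 × 0.06 = 2.4
  Capstone 74 × 0.09 = 6.66
  Case studies 70 × 0.08 = 5.6
  Weekly reports 42 × 0.09 = 3.78
  Homework 68 × 0.07 = 4.76
  Problem sets 68 × 0.34 = 23.12
Sum = 60.18
Extra credit: 60.18 + 5 = 65.18
65.18 is ≥ 60 and < 67 → D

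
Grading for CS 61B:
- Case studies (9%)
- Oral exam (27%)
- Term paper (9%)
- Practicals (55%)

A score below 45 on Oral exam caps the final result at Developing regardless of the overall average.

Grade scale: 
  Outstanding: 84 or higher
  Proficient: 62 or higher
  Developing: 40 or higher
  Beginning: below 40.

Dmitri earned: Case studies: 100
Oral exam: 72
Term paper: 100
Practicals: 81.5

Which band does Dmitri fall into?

Oral exam score 72 ≥ 45: minimum met.
Weighted total:
  Case studies 100 × 0.09 = 9
  Oral exam 72 × 0.27 = 19.44
  Term paper 100 × 0.09 = 9
  Practicals 81.5 × 0.55 = 44.825
Sum = 82.265
82.265 is ≥ 62 and < 84 → Proficient

Proficient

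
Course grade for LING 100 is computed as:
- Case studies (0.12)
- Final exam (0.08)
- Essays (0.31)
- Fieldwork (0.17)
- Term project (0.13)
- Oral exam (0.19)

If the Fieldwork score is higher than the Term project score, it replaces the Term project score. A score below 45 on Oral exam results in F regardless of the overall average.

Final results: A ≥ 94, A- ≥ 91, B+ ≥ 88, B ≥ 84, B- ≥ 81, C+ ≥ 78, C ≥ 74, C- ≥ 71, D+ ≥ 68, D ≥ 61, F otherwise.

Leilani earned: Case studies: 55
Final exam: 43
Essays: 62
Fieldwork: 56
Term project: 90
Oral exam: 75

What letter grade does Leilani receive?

Fieldwork (56) ≤ Term project (90), so Term project stays at 90.
Oral exam score 75 ≥ 45: minimum met.
Weighted total:
  Case studies 55 × 0.12 = 6.6
  Final exam 43 × 0.08 = 3.44
  Essays 62 × 0.31 = 19.22
  Fieldwork 56 × 0.17 = 9.52
  Term project 90 × 0.13 = 11.7
  Oral exam 75 × 0.19 = 14.25
Sum = 64.73
64.73 is ≥ 61 and < 68 → D

D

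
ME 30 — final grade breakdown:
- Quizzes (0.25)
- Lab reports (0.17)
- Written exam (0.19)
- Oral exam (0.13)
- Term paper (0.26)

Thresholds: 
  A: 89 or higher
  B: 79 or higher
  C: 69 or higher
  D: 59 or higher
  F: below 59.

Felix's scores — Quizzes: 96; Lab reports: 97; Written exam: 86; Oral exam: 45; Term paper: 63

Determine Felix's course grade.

B

Weighted total:
  Quizzes 96 × 0.25 = 24
  Lab reports 97 × 0.17 = 16.49
  Written exam 86 × 0.19 = 16.34
  Oral exam 45 × 0.13 = 5.85
  Term paper 63 × 0.26 = 16.38
Sum = 79.06
79.06 is ≥ 79 and < 89 → B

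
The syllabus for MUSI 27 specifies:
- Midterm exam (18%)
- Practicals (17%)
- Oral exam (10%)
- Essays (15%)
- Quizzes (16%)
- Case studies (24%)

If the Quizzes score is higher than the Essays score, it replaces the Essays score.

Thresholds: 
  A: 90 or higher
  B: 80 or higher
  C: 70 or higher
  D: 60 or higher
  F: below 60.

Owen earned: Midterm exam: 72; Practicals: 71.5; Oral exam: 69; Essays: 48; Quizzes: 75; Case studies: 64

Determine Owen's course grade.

Quizzes (75) > Essays (48), so Essays counts as 75.
Weighted total:
  Midterm exam 72 × 0.18 = 12.96
  Practicals 71.5 × 0.17 = 12.155
  Oral exam 69 × 0.1 = 6.9
  Essays 75 × 0.15 = 11.25
  Quizzes 75 × 0.16 = 12
  Case studies 64 × 0.24 = 15.36
Sum = 70.625
70.625 is ≥ 70 and < 80 → C

C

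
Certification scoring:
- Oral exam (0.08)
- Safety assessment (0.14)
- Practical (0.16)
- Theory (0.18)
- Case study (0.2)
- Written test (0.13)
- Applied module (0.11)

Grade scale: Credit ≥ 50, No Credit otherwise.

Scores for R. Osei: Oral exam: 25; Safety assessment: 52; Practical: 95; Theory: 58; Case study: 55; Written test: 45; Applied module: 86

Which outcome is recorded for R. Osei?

Credit

Weighted total:
  Oral exam 25 × 0.08 = 2
  Safety assessment 52 × 0.14 = 7.28
  Practical 95 × 0.16 = 15.2
  Theory 58 × 0.18 = 10.44
  Case study 55 × 0.2 = 11
  Written test 45 × 0.13 = 5.85
  Applied module 86 × 0.11 = 9.46
Sum = 61.23
61.23 ≥ 50 → Credit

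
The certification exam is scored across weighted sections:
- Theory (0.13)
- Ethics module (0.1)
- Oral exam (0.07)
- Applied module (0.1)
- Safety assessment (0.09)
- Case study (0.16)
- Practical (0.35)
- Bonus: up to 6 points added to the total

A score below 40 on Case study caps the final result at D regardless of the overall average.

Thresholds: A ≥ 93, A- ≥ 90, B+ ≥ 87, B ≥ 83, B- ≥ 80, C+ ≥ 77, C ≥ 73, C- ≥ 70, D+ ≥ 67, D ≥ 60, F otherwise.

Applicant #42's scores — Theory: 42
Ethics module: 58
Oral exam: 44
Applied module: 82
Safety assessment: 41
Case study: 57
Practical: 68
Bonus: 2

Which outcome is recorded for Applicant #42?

Case study score 57 ≥ 40: minimum met.
Weighted total:
  Theory 42 × 0.13 = 5.46
  Ethics module 58 × 0.1 = 5.8
  Oral exam 44 × 0.07 = 3.08
  Applied module 82 × 0.1 = 8.2
  Safety assessment 41 × 0.09 = 3.69
  Case study 57 × 0.16 = 9.12
  Practical 68 × 0.35 = 23.8
Sum = 59.15
Bonus: 59.15 + 2 = 61.15
61.15 is ≥ 60 and < 67 → D

D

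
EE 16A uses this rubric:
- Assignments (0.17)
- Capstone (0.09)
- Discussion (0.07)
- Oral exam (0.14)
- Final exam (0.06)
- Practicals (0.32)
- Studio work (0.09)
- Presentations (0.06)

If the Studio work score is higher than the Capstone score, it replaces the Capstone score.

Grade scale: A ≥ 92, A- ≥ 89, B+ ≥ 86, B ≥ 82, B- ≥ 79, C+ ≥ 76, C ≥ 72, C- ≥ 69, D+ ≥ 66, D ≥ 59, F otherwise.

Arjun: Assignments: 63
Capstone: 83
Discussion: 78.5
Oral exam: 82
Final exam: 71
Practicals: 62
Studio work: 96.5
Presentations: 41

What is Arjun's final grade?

C-

Studio work (96.5) > Capstone (83), so Capstone counts as 96.5.
Weighted total:
  Assignments 63 × 0.17 = 10.71
  Capstone 96.5 × 0.09 = 8.685
  Discussion 78.5 × 0.07 = 5.495
  Oral exam 82 × 0.14 = 11.48
  Final exam 71 × 0.06 = 4.26
  Practicals 62 × 0.32 = 19.84
  Studio work 96.5 × 0.09 = 8.685
  Presentations 41 × 0.06 = 2.46
Sum = 71.615
71.615 is ≥ 69 and < 72 → C-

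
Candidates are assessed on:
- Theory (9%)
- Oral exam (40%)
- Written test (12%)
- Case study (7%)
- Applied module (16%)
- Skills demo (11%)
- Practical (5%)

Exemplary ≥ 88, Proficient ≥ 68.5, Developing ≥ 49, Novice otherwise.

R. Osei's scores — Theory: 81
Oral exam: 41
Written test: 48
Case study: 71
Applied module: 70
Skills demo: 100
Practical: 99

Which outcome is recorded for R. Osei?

Developing

Weighted total:
  Theory 81 × 0.09 = 7.29
  Oral exam 41 × 0.4 = 16.4
  Written test 48 × 0.12 = 5.76
  Case study 71 × 0.07 = 4.97
  Applied module 70 × 0.16 = 11.2
  Skills demo 100 × 0.11 = 11
  Practical 99 × 0.05 = 4.95
Sum = 61.57
61.57 is ≥ 49 and < 68.5 → Developing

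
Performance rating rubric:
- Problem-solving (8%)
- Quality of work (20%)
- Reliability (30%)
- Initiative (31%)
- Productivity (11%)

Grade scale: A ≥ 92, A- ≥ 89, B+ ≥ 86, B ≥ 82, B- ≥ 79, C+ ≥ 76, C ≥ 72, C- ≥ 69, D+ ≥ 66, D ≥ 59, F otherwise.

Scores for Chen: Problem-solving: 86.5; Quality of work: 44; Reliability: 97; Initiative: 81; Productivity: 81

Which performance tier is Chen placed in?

Weighted total:
  Problem-solving 86.5 × 0.08 = 6.92
  Quality of work 44 × 0.2 = 8.8
  Reliability 97 × 0.3 = 29.1
  Initiative 81 × 0.31 = 25.11
  Productivity 81 × 0.11 = 8.91
Sum = 78.84
78.84 is ≥ 76 and < 79 → C+

C+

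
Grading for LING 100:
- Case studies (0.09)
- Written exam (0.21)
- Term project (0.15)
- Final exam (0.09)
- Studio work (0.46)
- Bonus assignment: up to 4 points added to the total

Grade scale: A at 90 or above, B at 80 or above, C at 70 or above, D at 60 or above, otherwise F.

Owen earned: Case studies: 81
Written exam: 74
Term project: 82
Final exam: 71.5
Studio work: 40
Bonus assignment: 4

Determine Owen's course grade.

Weighted total:
  Case studies 81 × 0.09 = 7.29
  Written exam 74 × 0.21 = 15.54
  Term project 82 × 0.15 = 12.3
  Final exam 71.5 × 0.09 = 6.435
  Studio work 40 × 0.46 = 18.4
Sum = 59.965
Bonus assignment: 59.965 + 4 = 63.965
63.965 is ≥ 60 and < 70 → D

D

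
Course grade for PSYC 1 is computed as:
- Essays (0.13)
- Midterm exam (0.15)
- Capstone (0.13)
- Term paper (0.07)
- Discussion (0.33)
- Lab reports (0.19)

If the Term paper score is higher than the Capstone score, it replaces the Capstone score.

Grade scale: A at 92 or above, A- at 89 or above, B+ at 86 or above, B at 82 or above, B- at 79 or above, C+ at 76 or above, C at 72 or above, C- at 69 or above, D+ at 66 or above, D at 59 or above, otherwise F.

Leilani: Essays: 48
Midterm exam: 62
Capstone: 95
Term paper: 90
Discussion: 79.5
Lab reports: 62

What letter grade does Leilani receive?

Term paper (90) ≤ Capstone (95), so Capstone stays at 95.
Weighted total:
  Essays 48 × 0.13 = 6.24
  Midterm exam 62 × 0.15 = 9.3
  Capstone 95 × 0.13 = 12.35
  Term paper 90 × 0.07 = 6.3
  Discussion 79.5 × 0.33 = 26.235
  Lab reports 62 × 0.19 = 11.78
Sum = 72.205
72.205 is ≥ 72 and < 76 → C

C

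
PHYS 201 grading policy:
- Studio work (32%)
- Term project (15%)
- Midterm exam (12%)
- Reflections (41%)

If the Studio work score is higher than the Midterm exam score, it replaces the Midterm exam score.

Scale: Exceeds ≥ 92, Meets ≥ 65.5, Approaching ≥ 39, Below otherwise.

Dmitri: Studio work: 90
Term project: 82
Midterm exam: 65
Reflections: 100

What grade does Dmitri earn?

Studio work (90) > Midterm exam (65), so Midterm exam counts as 90.
Weighted total:
  Studio work 90 × 0.32 = 28.8
  Term project 82 × 0.15 = 12.3
  Midterm exam 90 × 0.12 = 10.8
  Reflections 100 × 0.41 = 41
Sum = 92.9
92.9 ≥ 92 → Exceeds

Exceeds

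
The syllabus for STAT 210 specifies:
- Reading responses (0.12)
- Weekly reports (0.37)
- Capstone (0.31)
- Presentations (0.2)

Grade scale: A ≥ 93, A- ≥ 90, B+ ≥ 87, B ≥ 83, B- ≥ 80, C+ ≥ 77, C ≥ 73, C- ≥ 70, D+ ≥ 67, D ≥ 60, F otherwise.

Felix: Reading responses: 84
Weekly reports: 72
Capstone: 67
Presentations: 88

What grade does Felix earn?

C

Weighted total:
  Reading responses 84 × 0.12 = 10.08
  Weekly reports 72 × 0.37 = 26.64
  Capstone 67 × 0.31 = 20.77
  Presentations 88 × 0.2 = 17.6
Sum = 75.09
75.09 is ≥ 73 and < 77 → C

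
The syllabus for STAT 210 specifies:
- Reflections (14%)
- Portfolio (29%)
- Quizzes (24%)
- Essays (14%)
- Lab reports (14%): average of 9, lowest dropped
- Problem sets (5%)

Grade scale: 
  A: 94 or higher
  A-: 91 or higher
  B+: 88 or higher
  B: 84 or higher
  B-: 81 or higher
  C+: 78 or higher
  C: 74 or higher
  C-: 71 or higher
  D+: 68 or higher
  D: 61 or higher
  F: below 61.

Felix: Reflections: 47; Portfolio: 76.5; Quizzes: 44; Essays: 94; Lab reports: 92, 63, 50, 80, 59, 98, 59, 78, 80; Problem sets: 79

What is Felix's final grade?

D

Lab reports: drop 50 → average of remaining 8 = 609/8 = 76.125
Weighted total:
  Reflections 47 × 0.14 = 6.58
  Portfolio 76.5 × 0.29 = 22.185
  Quizzes 44 × 0.24 = 10.56
  Essays 94 × 0.14 = 13.16
  Lab reports 76.125 × 0.14 = 10.6575
  Problem sets 79 × 0.05 = 3.95
Sum = 67.0925
67.0925 is ≥ 61 and < 68 → D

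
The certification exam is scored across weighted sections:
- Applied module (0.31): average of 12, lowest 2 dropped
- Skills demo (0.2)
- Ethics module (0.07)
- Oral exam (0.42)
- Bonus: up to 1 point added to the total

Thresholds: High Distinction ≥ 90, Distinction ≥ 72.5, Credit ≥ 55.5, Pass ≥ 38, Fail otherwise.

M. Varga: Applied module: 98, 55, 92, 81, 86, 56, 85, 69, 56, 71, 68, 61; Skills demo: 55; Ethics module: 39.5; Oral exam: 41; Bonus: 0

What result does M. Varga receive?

Pass

Applied module: drop 55, 56 → average of remaining 10 = 767/10 = 76.7
Weighted total:
  Applied module 76.7 × 0.31 = 23.777
  Skills demo 55 × 0.2 = 11
  Ethics module 39.5 × 0.07 = 2.765
  Oral exam 41 × 0.42 = 17.22
Sum = 54.762
Bonus: 54.762 + 0 = 54.762
54.762 is ≥ 38 and < 55.5 → Pass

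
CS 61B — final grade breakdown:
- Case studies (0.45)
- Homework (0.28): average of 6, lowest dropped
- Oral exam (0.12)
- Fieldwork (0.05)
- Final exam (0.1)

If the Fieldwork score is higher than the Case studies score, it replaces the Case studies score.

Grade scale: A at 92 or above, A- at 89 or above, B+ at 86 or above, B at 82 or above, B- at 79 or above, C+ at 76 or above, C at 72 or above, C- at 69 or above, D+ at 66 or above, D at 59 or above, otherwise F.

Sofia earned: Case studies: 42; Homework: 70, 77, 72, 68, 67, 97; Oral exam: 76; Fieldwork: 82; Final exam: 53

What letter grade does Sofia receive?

C+

Homework: drop 67 → average of remaining 5 = 384/5 = 76.8
Fieldwork (82) > Case studies (42), so Case studies counts as 82.
Weighted total:
  Case studies 82 × 0.45 = 36.9
  Homework 76.8 × 0.28 = 21.504
  Oral exam 76 × 0.12 = 9.12
  Fieldwork 82 × 0.05 = 4.1
  Final exam 53 × 0.1 = 5.3
Sum = 76.924
76.924 is ≥ 76 and < 79 → C+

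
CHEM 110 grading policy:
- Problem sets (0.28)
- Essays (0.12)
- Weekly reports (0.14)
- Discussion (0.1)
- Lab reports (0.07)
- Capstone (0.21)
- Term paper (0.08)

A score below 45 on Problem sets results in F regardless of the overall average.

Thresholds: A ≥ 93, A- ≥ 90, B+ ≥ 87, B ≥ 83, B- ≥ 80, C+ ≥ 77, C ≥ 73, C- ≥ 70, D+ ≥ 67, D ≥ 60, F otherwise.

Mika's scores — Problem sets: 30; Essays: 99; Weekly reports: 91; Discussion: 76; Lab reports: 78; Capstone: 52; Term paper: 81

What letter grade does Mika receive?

F

Problem sets score 30 < 45: minimum not met.
Weighted total:
  Problem sets 30 × 0.28 = 8.4
  Essays 99 × 0.12 = 11.88
  Weekly reports 91 × 0.14 = 12.74
  Discussion 76 × 0.1 = 7.6
  Lab reports 78 × 0.07 = 5.46
  Capstone 52 × 0.21 = 10.92
  Term paper 81 × 0.08 = 6.48
Sum = 63.48
Because the Problem sets minimum was not met, the result is F.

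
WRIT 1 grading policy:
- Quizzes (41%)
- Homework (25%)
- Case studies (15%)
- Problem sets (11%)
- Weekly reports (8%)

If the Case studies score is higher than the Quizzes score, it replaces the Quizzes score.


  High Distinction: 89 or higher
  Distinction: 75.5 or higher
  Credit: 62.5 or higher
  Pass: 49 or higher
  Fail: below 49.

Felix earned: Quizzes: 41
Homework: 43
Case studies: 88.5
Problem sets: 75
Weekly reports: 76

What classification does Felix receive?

Credit

Case studies (88.5) > Quizzes (41), so Quizzes counts as 88.5.
Weighted total:
  Quizzes 88.5 × 0.41 = 36.285
  Homework 43 × 0.25 = 10.75
  Case studies 88.5 × 0.15 = 13.275
  Problem sets 75 × 0.11 = 8.25
  Weekly reports 76 × 0.08 = 6.08
Sum = 74.64
74.64 is ≥ 62.5 and < 75.5 → Credit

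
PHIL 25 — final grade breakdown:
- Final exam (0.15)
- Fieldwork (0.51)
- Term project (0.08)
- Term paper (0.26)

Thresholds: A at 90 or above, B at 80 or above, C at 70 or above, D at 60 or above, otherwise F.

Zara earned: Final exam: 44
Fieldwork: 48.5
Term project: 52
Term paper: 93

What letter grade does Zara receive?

Weighted total:
  Final exam 44 × 0.15 = 6.6
  Fieldwork 48.5 × 0.51 = 24.735
  Term project 52 × 0.08 = 4.16
  Term paper 93 × 0.26 = 24.18
Sum = 59.675
59.675 < 60 → F

F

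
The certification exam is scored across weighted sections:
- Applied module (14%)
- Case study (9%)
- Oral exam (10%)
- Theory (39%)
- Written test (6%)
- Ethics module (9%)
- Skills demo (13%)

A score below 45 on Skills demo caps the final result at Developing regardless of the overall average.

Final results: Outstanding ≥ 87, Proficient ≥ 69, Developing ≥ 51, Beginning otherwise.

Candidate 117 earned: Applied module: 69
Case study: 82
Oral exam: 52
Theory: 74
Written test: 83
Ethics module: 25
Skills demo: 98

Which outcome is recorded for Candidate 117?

Skills demo score 98 ≥ 45: minimum met.
Weighted total:
  Applied module 69 × 0.14 = 9.66
  Case study 82 × 0.09 = 7.38
  Oral exam 52 × 0.1 = 5.2
  Theory 74 × 0.39 = 28.86
  Written test 83 × 0.06 = 4.98
  Ethics module 25 × 0.09 = 2.25
  Skills demo 98 × 0.13 = 12.74
Sum = 71.07
71.07 is ≥ 69 and < 87 → Proficient

Proficient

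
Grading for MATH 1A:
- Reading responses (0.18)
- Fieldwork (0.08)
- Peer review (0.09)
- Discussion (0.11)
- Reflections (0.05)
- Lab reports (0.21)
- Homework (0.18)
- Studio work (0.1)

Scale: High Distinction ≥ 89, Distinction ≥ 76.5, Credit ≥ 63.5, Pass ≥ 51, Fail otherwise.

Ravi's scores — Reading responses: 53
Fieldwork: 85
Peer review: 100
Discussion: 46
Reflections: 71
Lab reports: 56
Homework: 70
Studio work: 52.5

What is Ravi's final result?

Credit

Weighted total:
  Reading responses 53 × 0.18 = 9.54
  Fieldwork 85 × 0.08 = 6.8
  Peer review 100 × 0.09 = 9
  Discussion 46 × 0.11 = 5.06
  Reflections 71 × 0.05 = 3.55
  Lab reports 56 × 0.21 = 11.76
  Homework 70 × 0.18 = 12.6
  Studio work 52.5 × 0.1 = 5.25
Sum = 63.56
63.56 is ≥ 63.5 and < 76.5 → Credit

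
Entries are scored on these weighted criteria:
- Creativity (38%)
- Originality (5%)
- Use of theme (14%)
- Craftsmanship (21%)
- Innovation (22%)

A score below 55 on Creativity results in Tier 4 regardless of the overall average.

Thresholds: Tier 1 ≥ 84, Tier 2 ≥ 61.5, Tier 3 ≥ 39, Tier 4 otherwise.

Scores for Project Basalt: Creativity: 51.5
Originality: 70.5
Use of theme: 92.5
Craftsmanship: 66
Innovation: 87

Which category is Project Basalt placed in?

Tier 4

Creativity score 51.5 < 55: minimum not met.
Weighted total:
  Creativity 51.5 × 0.38 = 19.57
  Originality 70.5 × 0.05 = 3.525
  Use of theme 92.5 × 0.14 = 12.95
  Craftsmanship 66 × 0.21 = 13.86
  Innovation 87 × 0.22 = 19.14
Sum = 69.045
Because the Creativity minimum was not met, the result is Tier 4.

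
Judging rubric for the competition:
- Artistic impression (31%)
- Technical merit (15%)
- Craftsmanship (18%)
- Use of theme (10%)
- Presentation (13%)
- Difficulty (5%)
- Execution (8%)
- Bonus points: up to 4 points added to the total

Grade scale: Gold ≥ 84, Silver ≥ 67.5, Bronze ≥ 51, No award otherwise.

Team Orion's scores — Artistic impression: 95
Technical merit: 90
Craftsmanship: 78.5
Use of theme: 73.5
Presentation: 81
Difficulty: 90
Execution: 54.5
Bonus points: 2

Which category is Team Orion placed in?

Weighted total:
  Artistic impression 95 × 0.31 = 29.45
  Technical merit 90 × 0.15 = 13.5
  Craftsmanship 78.5 × 0.18 = 14.13
  Use of theme 73.5 × 0.1 = 7.35
  Presentation 81 × 0.13 = 10.53
  Difficulty 90 × 0.05 = 4.5
  Execution 54.5 × 0.08 = 4.36
Sum = 83.82
Bonus points: 83.82 + 2 = 85.82
85.82 ≥ 84 → Gold

Gold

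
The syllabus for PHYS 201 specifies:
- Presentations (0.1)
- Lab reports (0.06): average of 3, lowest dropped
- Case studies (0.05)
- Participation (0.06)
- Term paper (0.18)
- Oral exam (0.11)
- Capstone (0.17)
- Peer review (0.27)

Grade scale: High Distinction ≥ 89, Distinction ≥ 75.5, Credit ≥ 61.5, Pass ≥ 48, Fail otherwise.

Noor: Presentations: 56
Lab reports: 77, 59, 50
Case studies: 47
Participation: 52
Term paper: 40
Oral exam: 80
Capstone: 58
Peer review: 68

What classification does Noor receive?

Lab reports: drop 50 → average of remaining 2 = 136/2 = 68
Weighted total:
  Presentations 56 × 0.1 = 5.6
  Lab reports 68 × 0.06 = 4.08
  Case studies 47 × 0.05 = 2.35
  Participation 52 × 0.06 = 3.12
  Term paper 40 × 0.18 = 7.2
  Oral exam 80 × 0.11 = 8.8
  Capstone 58 × 0.17 = 9.86
  Peer review 68 × 0.27 = 18.36
Sum = 59.37
59.37 is ≥ 48 and < 61.5 → Pass

Pass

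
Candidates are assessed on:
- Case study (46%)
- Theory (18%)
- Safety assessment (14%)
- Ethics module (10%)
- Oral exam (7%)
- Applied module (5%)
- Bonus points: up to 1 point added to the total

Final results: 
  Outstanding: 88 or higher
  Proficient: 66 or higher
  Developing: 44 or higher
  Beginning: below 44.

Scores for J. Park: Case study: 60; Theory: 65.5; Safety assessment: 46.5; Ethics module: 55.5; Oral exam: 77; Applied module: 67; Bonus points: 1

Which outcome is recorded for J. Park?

Developing

Weighted total:
  Case study 60 × 0.46 = 27.6
  Theory 65.5 × 0.18 = 11.79
  Safety assessment 46.5 × 0.14 = 6.51
  Ethics module 55.5 × 0.1 = 5.55
  Oral exam 77 × 0.07 = 5.39
  Applied module 67 × 0.05 = 3.35
Sum = 60.19
Bonus points: 60.19 + 1 = 61.19
61.19 is ≥ 44 and < 66 → Developing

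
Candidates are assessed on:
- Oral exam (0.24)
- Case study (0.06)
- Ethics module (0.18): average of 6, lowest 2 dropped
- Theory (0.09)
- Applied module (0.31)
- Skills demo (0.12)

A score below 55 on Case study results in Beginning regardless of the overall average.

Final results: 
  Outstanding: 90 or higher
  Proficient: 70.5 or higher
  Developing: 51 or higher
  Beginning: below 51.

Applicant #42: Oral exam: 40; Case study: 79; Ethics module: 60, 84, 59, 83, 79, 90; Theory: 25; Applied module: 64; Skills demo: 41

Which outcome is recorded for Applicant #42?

Developing

Ethics module: drop 59, 60 → average of remaining 4 = 336/4 = 84
Case study score 79 ≥ 55: minimum met.
Weighted total:
  Oral exam 40 × 0.24 = 9.6
  Case study 79 × 0.06 = 4.74
  Ethics module 84 × 0.18 = 15.12
  Theory 25 × 0.09 = 2.25
  Applied module 64 × 0.31 = 19.84
  Skills demo 41 × 0.12 = 4.92
Sum = 56.47
56.47 is ≥ 51 and < 70.5 → Developing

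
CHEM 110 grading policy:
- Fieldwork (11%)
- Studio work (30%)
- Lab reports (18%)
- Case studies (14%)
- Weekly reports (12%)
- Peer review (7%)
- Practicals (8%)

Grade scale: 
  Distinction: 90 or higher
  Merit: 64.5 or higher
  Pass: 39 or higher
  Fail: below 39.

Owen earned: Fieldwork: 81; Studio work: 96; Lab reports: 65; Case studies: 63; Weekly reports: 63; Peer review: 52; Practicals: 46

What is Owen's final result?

Merit

Weighted total:
  Fieldwork 81 × 0.11 = 8.91
  Studio work 96 × 0.3 = 28.8
  Lab reports 65 × 0.18 = 11.7
  Case studies 63 × 0.14 = 8.82
  Weekly reports 63 × 0.12 = 7.56
  Peer review 52 × 0.07 = 3.64
  Practicals 46 × 0.08 = 3.68
Sum = 73.11
73.11 is ≥ 64.5 and < 90 → Merit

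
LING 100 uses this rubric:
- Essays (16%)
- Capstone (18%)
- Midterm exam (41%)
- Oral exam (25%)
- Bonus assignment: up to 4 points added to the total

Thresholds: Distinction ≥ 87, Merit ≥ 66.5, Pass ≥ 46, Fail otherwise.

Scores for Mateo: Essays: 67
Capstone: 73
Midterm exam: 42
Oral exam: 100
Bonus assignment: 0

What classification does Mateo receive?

Pass

Weighted total:
  Essays 67 × 0.16 = 10.72
  Capstone 73 × 0.18 = 13.14
  Midterm exam 42 × 0.41 = 17.22
  Oral exam 100 × 0.25 = 25
Sum = 66.08
Bonus assignment: 66.08 + 0 = 66.08
66.08 is ≥ 46 and < 66.5 → Pass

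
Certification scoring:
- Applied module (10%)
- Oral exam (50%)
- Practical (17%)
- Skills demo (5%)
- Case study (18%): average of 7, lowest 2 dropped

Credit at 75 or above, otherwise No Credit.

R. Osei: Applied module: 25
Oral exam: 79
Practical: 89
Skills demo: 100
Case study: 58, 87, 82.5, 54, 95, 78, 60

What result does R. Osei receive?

Case study: drop 54, 58 → average of remaining 5 = 402.5/5 = 80.5
Weighted total:
  Applied module 25 × 0.1 = 2.5
  Oral exam 79 × 0.5 = 39.5
  Practical 89 × 0.17 = 15.13
  Skills demo 100 × 0.05 = 5
  Case study 80.5 × 0.18 = 14.49
Sum = 76.62
76.62 ≥ 75 → Credit

Credit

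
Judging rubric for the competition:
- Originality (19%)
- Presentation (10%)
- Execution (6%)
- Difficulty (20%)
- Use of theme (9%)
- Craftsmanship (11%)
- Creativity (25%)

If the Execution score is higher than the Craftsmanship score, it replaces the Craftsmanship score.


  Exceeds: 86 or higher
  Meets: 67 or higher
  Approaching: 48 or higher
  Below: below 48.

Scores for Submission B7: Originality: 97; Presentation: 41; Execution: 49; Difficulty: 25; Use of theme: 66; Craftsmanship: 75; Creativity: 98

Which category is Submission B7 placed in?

Execution (49) ≤ Craftsmanship (75), so Craftsmanship stays at 75.
Weighted total:
  Originality 97 × 0.19 = 18.43
  Presentation 41 × 0.1 = 4.1
  Execution 49 × 0.06 = 2.94
  Difficulty 25 × 0.2 = 5
  Use of theme 66 × 0.09 = 5.94
  Craftsmanship 75 × 0.11 = 8.25
  Creativity 98 × 0.25 = 24.5
Sum = 69.16
69.16 is ≥ 67 and < 86 → Meets

Meets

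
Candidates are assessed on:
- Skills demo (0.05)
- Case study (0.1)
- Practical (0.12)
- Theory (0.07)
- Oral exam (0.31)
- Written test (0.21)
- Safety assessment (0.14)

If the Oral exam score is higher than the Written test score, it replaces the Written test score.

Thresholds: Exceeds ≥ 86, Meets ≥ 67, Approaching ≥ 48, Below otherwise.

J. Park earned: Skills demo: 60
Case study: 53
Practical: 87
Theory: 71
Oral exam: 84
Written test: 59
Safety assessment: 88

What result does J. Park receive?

Oral exam (84) > Written test (59), so Written test counts as 84.
Weighted total:
  Skills demo 60 × 0.05 = 3
  Case study 53 × 0.1 = 5.3
  Practical 87 × 0.12 = 10.44
  Theory 71 × 0.07 = 4.97
  Oral exam 84 × 0.31 = 26.04
  Written test 84 × 0.21 = 17.64
  Safety assessment 88 × 0.14 = 12.32
Sum = 79.71
79.71 is ≥ 67 and < 86 → Meets

Meets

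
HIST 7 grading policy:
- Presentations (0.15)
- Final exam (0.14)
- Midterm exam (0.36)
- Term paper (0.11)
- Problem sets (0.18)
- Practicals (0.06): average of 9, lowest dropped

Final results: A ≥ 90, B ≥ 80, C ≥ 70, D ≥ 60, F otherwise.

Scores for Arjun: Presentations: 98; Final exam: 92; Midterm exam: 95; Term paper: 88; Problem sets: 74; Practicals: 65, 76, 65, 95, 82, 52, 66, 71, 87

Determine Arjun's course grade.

B

Practicals: drop 52 → average of remaining 8 = 607/8 = 75.875
Weighted total:
  Presentations 98 × 0.15 = 14.7
  Final exam 92 × 0.14 = 12.88
  Midterm exam 95 × 0.36 = 34.2
  Term paper 88 × 0.11 = 9.68
  Problem sets 74 × 0.18 = 13.32
  Practicals 75.875 × 0.06 = 4.5525
Sum = 89.3325
89.3325 is ≥ 80 and < 90 → B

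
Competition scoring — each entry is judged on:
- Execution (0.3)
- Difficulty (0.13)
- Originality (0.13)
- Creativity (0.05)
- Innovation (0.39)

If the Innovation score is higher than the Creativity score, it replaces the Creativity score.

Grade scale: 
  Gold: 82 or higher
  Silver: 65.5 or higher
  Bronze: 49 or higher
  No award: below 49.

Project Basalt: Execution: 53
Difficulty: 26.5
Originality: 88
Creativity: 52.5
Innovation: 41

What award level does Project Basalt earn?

Innovation (41) ≤ Creativity (52.5), so Creativity stays at 52.5.
Weighted total:
  Execution 53 × 0.3 = 15.9
  Difficulty 26.5 × 0.13 = 3.445
  Originality 88 × 0.13 = 11.44
  Creativity 52.5 × 0.05 = 2.625
  Innovation 41 × 0.39 = 15.99
Sum = 49.4
49.4 is ≥ 49 and < 65.5 → Bronze

Bronze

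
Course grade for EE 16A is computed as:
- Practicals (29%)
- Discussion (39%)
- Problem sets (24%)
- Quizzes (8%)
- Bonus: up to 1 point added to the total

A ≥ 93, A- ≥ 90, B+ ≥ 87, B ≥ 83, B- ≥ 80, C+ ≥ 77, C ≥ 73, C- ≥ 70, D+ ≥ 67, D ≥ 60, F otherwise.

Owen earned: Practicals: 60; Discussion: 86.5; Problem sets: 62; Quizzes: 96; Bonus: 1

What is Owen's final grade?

Weighted total:
  Practicals 60 × 0.29 = 17.4
  Discussion 86.5 × 0.39 = 33.735
  Problem sets 62 × 0.24 = 14.88
  Quizzes 96 × 0.08 = 7.68
Sum = 73.695
Bonus: 73.695 + 1 = 74.695
74.695 is ≥ 73 and < 77 → C

C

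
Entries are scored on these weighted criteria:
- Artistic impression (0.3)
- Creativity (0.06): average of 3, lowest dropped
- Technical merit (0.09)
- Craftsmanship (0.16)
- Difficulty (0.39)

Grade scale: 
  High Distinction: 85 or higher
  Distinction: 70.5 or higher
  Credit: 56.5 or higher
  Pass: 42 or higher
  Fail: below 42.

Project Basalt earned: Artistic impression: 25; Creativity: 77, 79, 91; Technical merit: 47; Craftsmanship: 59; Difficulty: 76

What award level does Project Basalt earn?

Pass

Creativity: drop 77 → average of remaining 2 = 170/2 = 85
Weighted total:
  Artistic impression 25 × 0.3 = 7.5
  Creativity 85 × 0.06 = 5.1
  Technical merit 47 × 0.09 = 4.23
  Craftsmanship 59 × 0.16 = 9.44
  Difficulty 76 × 0.39 = 29.64
Sum = 55.91
55.91 is ≥ 42 and < 56.5 → Pass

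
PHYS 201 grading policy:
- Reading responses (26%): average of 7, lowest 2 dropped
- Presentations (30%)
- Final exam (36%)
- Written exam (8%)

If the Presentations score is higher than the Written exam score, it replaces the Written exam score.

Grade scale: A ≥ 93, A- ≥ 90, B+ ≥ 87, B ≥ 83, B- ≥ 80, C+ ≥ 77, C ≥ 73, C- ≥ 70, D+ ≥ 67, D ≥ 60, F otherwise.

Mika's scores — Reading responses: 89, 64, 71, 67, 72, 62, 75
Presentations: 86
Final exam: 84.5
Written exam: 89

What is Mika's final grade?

B-

Reading responses: drop 62, 64 → average of remaining 5 = 374/5 = 74.8
Presentations (86) ≤ Written exam (89), so Written exam stays at 89.
Weighted total:
  Reading responses 74.8 × 0.26 = 19.448
  Presentations 86 × 0.3 = 25.8
  Final exam 84.5 × 0.36 = 30.42
  Written exam 89 × 0.08 = 7.12
Sum = 82.788
82.788 is ≥ 80 and < 83 → B-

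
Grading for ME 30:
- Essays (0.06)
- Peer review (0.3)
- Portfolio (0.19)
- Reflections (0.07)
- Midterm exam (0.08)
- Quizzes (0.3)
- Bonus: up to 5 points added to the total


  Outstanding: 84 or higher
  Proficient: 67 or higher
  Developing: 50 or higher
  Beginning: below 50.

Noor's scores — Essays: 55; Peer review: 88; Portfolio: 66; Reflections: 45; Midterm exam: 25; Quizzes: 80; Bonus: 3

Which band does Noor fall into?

Weighted total:
  Essays 55 × 0.06 = 3.3
  Peer review 88 × 0.3 = 26.4
  Portfolio 66 × 0.19 = 12.54
  Reflections 45 × 0.07 = 3.15
  Midterm exam 25 × 0.08 = 2
  Quizzes 80 × 0.3 = 24
Sum = 71.39
Bonus: 71.39 + 3 = 74.39
74.39 is ≥ 67 and < 84 → Proficient

Proficient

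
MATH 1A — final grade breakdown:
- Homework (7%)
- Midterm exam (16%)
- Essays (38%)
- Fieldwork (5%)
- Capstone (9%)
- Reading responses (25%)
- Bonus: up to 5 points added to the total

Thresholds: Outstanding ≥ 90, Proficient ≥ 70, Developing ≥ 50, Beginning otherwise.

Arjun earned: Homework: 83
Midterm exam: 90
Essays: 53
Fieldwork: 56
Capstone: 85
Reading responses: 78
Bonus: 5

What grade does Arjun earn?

Proficient

Weighted total:
  Homework 83 × 0.07 = 5.81
  Midterm exam 90 × 0.16 = 14.4
  Essays 53 × 0.38 = 20.14
  Fieldwork 56 × 0.05 = 2.8
  Capstone 85 × 0.09 = 7.65
  Reading responses 78 × 0.25 = 19.5
Sum = 70.3
Bonus: 70.3 + 5 = 75.3
75.3 is ≥ 70 and < 90 → Proficient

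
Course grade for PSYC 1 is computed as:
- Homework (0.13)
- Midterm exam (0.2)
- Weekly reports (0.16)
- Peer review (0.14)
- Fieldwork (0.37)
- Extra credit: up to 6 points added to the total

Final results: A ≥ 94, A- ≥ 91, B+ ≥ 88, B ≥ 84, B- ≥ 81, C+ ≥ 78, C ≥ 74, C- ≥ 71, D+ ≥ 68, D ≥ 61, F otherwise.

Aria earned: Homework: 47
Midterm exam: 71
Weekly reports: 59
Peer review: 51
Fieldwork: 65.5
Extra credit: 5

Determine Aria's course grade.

D

Weighted total:
  Homework 47 × 0.13 = 6.11
  Midterm exam 71 × 0.2 = 14.2
  Weekly reports 59 × 0.16 = 9.44
  Peer review 51 × 0.14 = 7.14
  Fieldwork 65.5 × 0.37 = 24.235
Sum = 61.125
Extra credit: 61.125 + 5 = 66.125
66.125 is ≥ 61 and < 68 → D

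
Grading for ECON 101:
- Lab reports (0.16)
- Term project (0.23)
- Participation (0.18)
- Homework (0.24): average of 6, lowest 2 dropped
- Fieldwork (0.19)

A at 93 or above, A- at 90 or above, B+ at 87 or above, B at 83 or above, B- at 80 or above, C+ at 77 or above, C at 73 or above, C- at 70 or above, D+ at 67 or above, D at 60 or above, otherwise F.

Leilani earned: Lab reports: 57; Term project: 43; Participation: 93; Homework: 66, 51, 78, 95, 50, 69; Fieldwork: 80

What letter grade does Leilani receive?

D+

Homework: drop 50, 51 → average of remaining 4 = 308/4 = 77
Weighted total:
  Lab reports 57 × 0.16 = 9.12
  Term project 43 × 0.23 = 9.89
  Participation 93 × 0.18 = 16.74
  Homework 77 × 0.24 = 18.48
  Fieldwork 80 × 0.19 = 15.2
Sum = 69.43
69.43 is ≥ 67 and < 70 → D+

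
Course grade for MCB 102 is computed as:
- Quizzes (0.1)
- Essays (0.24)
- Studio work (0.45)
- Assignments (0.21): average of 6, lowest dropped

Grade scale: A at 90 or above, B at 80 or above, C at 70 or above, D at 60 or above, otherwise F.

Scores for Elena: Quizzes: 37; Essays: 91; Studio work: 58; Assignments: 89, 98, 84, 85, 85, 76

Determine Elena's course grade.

C

Assignments: drop 76 → average of remaining 5 = 441/5 = 88.2
Weighted total:
  Quizzes 37 × 0.1 = 3.7
  Essays 91 × 0.24 = 21.84
  Studio work 58 × 0.45 = 26.1
  Assignments 88.2 × 0.21 = 18.522
Sum = 70.162
70.162 is ≥ 70 and < 80 → C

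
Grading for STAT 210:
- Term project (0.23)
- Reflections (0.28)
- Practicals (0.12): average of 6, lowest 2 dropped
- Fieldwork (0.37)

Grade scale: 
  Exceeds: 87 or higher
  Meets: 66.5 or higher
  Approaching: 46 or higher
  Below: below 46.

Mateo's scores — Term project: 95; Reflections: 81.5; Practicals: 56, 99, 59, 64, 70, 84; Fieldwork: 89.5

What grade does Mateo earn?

Exceeds

Practicals: drop 56, 59 → average of remaining 4 = 317/4 = 79.25
Weighted total:
  Term project 95 × 0.23 = 21.85
  Reflections 81.5 × 0.28 = 22.82
  Practicals 79.25 × 0.12 = 9.51
  Fieldwork 89.5 × 0.37 = 33.115
Sum = 87.295
87.295 ≥ 87 → Exceeds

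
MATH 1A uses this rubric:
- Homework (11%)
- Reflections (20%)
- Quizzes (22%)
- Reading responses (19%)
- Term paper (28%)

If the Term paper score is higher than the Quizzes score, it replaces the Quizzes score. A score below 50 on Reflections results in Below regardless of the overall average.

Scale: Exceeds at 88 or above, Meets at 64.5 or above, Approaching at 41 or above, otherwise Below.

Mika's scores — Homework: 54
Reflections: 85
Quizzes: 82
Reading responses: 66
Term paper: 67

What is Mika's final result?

Term paper (67) ≤ Quizzes (82), so Quizzes stays at 82.
Reflections score 85 ≥ 50: minimum met.
Weighted total:
  Homework 54 × 0.11 = 5.94
  Reflections 85 × 0.2 = 17
  Quizzes 82 × 0.22 = 18.04
  Reading responses 66 × 0.19 = 12.54
  Term paper 67 × 0.28 = 18.76
Sum = 72.28
72.28 is ≥ 64.5 and < 88 → Meets

Meets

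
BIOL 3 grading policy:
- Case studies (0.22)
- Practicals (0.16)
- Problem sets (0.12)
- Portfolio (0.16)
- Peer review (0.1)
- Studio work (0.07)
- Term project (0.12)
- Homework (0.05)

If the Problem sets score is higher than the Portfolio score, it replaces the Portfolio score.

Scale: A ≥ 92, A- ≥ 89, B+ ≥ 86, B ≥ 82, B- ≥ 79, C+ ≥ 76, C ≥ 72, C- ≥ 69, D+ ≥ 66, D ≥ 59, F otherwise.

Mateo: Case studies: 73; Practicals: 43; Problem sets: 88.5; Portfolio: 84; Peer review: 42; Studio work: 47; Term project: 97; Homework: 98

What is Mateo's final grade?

Problem sets (88.5) > Portfolio (84), so Portfolio counts as 88.5.
Weighted total:
  Case studies 73 × 0.22 = 16.06
  Practicals 43 × 0.16 = 6.88
  Problem sets 88.5 × 0.12 = 10.62
  Portfolio 88.5 × 0.16 = 14.16
  Peer review 42 × 0.1 = 4.2
  Studio work 47 × 0.07 = 3.29
  Term project 97 × 0.12 = 11.64
  Homework 98 × 0.05 = 4.9
Sum = 71.75
71.75 is ≥ 69 and < 72 → C-

C-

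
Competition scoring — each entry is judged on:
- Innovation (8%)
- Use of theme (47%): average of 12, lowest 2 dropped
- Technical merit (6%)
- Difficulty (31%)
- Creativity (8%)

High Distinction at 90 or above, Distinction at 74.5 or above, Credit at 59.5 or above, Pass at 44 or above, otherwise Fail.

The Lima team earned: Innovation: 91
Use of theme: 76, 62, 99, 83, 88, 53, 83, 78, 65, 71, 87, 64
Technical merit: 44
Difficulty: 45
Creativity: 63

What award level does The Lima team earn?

Credit

Use of theme: drop 53, 62 → average of remaining 10 = 794/10 = 79.4
Weighted total:
  Innovation 91 × 0.08 = 7.28
  Use of theme 79.4 × 0.47 = 37.318
  Technical merit 44 × 0.06 = 2.64
  Difficulty 45 × 0.31 = 13.95
  Creativity 63 × 0.08 = 5.04
Sum = 66.228
66.228 is ≥ 59.5 and < 74.5 → Credit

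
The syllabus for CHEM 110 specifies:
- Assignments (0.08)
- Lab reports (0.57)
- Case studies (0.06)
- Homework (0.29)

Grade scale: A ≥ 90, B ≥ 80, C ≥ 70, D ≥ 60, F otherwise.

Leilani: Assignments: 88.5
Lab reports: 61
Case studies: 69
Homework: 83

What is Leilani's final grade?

Weighted total:
  Assignments 88.5 × 0.08 = 7.08
  Lab reports 61 × 0.57 = 34.77
  Case studies 69 × 0.06 = 4.14
  Homework 83 × 0.29 = 24.07
Sum = 70.06
70.06 is ≥ 70 and < 80 → C

C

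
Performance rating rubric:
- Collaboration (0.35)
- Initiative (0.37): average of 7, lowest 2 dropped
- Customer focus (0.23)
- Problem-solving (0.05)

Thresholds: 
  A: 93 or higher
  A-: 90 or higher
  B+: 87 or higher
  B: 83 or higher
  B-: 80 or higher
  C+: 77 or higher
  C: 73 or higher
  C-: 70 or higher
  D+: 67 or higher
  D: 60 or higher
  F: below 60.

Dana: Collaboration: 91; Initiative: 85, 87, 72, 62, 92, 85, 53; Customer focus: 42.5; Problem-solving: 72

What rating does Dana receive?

C

Initiative: drop 53, 62 → average of remaining 5 = 421/5 = 84.2
Weighted total:
  Collaboration 91 × 0.35 = 31.85
  Initiative 84.2 × 0.37 = 31.154
  Customer focus 42.5 × 0.23 = 9.775
  Problem-solving 72 × 0.05 = 3.6
Sum = 76.379
76.379 is ≥ 73 and < 77 → C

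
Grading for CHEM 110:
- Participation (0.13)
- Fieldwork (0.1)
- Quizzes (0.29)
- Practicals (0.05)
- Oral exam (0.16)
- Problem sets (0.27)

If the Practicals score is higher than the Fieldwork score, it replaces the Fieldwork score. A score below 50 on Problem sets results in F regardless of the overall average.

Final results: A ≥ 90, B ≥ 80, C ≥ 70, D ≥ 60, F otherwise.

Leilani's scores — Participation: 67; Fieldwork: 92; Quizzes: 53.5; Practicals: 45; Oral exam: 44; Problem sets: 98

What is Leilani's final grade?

Practicals (45) ≤ Fieldwork (92), so Fieldwork stays at 92.
Problem sets score 98 ≥ 50: minimum met.
Weighted total:
  Participation 67 × 0.13 = 8.71
  Fieldwork 92 × 0.1 = 9.2
  Quizzes 53.5 × 0.29 = 15.515
  Practicals 45 × 0.05 = 2.25
  Oral exam 44 × 0.16 = 7.04
  Problem sets 98 × 0.27 = 26.46
Sum = 69.175
69.175 is ≥ 60 and < 70 → D

D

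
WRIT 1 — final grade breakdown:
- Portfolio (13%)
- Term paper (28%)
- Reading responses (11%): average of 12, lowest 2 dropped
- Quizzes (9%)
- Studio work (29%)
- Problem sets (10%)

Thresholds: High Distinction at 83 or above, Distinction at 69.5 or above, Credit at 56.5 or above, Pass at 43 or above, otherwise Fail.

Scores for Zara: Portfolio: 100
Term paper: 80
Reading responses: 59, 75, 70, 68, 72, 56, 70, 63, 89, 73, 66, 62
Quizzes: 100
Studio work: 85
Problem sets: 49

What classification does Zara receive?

Reading responses: drop 56, 59 → average of remaining 10 = 708/10 = 70.8
Weighted total:
  Portfolio 100 × 0.13 = 13
  Term paper 80 × 0.28 = 22.4
  Reading responses 70.8 × 0.11 = 7.788
  Quizzes 100 × 0.09 = 9
  Studio work 85 × 0.29 = 24.65
  Problem sets 49 × 0.1 = 4.9
Sum = 81.738
81.738 is ≥ 69.5 and < 83 → Distinction

Distinction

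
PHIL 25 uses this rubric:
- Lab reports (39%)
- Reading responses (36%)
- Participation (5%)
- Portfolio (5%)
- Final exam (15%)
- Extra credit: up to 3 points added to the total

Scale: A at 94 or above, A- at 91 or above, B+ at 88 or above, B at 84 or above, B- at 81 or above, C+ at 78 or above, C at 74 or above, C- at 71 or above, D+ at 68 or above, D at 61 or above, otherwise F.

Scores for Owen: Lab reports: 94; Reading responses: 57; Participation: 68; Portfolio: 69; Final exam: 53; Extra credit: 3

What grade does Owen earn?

Weighted total:
  Lab reports 94 × 0.39 = 36.66
  Reading responses 57 × 0.36 = 20.52
  Participation 68 × 0.05 = 3.4
  Portfolio 69 × 0.05 = 3.45
  Final exam 53 × 0.15 = 7.95
Sum = 71.98
Extra credit: 71.98 + 3 = 74.98
74.98 is ≥ 74 and < 78 → C

C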